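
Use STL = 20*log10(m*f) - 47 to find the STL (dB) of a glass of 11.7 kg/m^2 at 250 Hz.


Mass law: STL = 20 * log10(m * f) - 47
  m * f = 11.7 * 250 = 2925
  log10(2925) = 3.46613
  STL = 20 * 3.46613 - 47 = 69.3226 - 47 = 22.3 dB

22.3 dB


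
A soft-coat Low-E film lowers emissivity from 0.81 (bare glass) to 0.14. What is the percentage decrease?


Percentage reduction = (1 - coated/uncoated) * 100
  Ratio = 0.14 / 0.81 = 0.1728
  Reduction = (1 - 0.1728) * 100 = 82.7%

82.7%


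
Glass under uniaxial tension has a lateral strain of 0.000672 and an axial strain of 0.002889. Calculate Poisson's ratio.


Poisson's ratio: nu = lateral strain / axial strain
  nu = 0.000672 / 0.002889 = 0.2326

0.2326


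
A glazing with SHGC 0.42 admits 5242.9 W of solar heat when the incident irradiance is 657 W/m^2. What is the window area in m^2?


Rearrange Q = Area * SHGC * Irradiance:
  Area = Q / (SHGC * Irradiance)
  Area = 5242.9 / (0.42 * 657) = 19.0 m^2

19.0 m^2


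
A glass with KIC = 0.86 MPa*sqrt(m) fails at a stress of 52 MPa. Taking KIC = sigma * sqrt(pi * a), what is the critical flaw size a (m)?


Rearrange KIC = sigma * sqrt(pi * a):
  sqrt(pi * a) = KIC / sigma
  sqrt(pi * a) = 0.86 / 52 = 0.016538
  a = (KIC / sigma)^2 / pi
  a = 0.016538^2 / pi = 0.0000871 m

0.0000871 m


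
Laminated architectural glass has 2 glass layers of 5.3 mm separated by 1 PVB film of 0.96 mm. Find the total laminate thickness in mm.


Total thickness = glass contribution + PVB contribution
  Glass: 2 * 5.3 = 10.6 mm
  PVB: 1 * 0.96 = 0.96 mm
  Total = 10.6 + 0.96 = 11.56 mm

11.56 mm


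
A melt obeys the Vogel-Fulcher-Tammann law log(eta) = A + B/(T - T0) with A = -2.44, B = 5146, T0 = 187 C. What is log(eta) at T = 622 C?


VFT equation: log(eta) = A + B / (T - T0)
  T - T0 = 622 - 187 = 435
  B / (T - T0) = 5146 / 435 = 11.83
  log(eta) = -2.44 + 11.83 = 9.39

9.39


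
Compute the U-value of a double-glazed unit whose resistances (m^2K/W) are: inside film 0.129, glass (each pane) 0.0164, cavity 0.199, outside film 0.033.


Total thermal resistance (series):
  R_total = R_in + R_glass + R_air + R_glass + R_out
  R_total = 0.129 + 0.0164 + 0.199 + 0.0164 + 0.033 = 0.3938 m^2K/W
U-value = 1 / R_total = 1 / 0.3938 = 2.539 W/m^2K

2.539 W/m^2K


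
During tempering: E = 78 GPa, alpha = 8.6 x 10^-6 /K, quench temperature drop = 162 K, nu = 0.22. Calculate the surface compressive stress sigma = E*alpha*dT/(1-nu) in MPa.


Tempering stress: sigma = E * alpha * dT / (1 - nu)
  E (MPa) = 78 * 1000 = 78000
  Numerator = 78000 * (8.6 x 10^-6) * 162 = 108.6696
  Denominator = 1 - 0.22 = 0.78
  sigma = 108.6696 / 0.78 = 139.3 MPa

139.3 MPa


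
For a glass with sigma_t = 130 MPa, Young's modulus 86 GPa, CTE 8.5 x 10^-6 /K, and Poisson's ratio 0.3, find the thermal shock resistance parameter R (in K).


Thermal shock resistance: R = sigma * (1 - nu) / (E * alpha)
  Numerator = 130 * (1 - 0.3) = 91.0
  Denominator = 86 * 1000 * (8.5 x 10^-6) = 0.731
  R = 91.0 / 0.731 = 124.5 K

124.5 K


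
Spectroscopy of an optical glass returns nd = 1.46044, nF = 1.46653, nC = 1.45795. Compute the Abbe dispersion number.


Abbe number formula: Vd = (nd - 1) / (nF - nC)
  nd - 1 = 1.46044 - 1 = 0.46044
  nF - nC = 1.46653 - 1.45795 = 0.00858
  Vd = 0.46044 / 0.00858 = 53.66

53.66


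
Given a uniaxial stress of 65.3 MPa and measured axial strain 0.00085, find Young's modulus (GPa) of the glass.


Young's modulus: E = stress / strain
  E = 65.3 MPa / 0.00085 = 76823.53 MPa
Convert to GPa: 76823.53 / 1000 = 76.82 GPa

76.82 GPa


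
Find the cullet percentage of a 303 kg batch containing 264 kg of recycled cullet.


Cullet ratio = (cullet mass / total batch mass) * 100
  Ratio = 264 / 303 * 100 = 87.13%

87.13%


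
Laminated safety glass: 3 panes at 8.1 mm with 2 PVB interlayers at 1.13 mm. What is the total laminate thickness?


Total thickness = glass contribution + PVB contribution
  Glass: 3 * 8.1 = 24.3 mm
  PVB: 2 * 1.13 = 2.26 mm
  Total = 24.3 + 2.26 = 26.56 mm

26.56 mm


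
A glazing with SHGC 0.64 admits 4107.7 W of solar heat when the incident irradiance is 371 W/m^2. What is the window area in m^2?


Rearrange Q = Area * SHGC * Irradiance:
  Area = Q / (SHGC * Irradiance)
  Area = 4107.7 / (0.64 * 371) = 17.3 m^2

17.3 m^2


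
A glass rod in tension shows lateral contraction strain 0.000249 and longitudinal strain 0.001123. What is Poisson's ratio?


Poisson's ratio: nu = lateral strain / axial strain
  nu = 0.000249 / 0.001123 = 0.2217

0.2217


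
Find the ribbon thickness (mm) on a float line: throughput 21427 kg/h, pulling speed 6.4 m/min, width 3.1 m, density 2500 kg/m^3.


Ribbon cross-section from mass balance:
  Volume rate = throughput / density = 21427 / 2500 = 8.5708 m^3/h
  thickness = volume rate / (speed * 60 * width), i.e.
  thickness = throughput / (60 * speed * width * density) * 1000
  thickness = 21427 / (60 * 6.4 * 3.1 * 2500) * 1000 = 7.2 mm

7.2 mm


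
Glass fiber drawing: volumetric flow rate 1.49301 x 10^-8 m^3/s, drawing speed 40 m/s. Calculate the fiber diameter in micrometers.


Cross-sectional area from continuity:
  A = Q / v = 1.49301 x 10^-8 / 40 = 3.732525 x 10^-10 m^2
Diameter from circular cross-section:
  d = sqrt(4A / pi) * 10^6 (m -> um)
  d = sqrt(4 * 3.732525 x 10^-10 / pi) * 10^6 = 21.8 um

21.8 um


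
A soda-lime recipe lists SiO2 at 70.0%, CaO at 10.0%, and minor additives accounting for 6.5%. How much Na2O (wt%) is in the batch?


Pieces sum to 100%:
  Na2O = 100 - (SiO2 + CaO + others)
  Na2O = 100 - (70.0 + 10.0 + 6.5) = 13.5%

13.5%


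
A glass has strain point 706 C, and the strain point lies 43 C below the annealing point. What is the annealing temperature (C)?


T_anneal = T_strain + gap:
  T_anneal = 706 + 43 = 749 C

749 C


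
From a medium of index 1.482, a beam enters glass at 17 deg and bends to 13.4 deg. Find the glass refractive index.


Apply Snell's law: n1 * sin(theta1) = n2 * sin(theta2)
  n2 = n1 * sin(theta1) / sin(theta2)
  sin(17) = 0.292372
  sin(13.4) = 0.231748
  n2 = 1.482 * 0.292372 / 0.231748 = 1.8697

1.8697


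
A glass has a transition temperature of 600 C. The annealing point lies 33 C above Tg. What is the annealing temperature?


The annealing temperature is Tg plus the offset:
  T_anneal = 600 + 33 = 633 C

633 C


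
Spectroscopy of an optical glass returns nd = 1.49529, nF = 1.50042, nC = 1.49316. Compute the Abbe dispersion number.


Abbe number formula: Vd = (nd - 1) / (nF - nC)
  nd - 1 = 1.49529 - 1 = 0.49529
  nF - nC = 1.50042 - 1.49316 = 0.00726
  Vd = 0.49529 / 0.00726 = 68.22

68.22


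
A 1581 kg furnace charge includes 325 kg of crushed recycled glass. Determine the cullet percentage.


Cullet ratio = (cullet mass / total batch mass) * 100
  Ratio = 325 / 1581 * 100 = 20.56%

20.56%


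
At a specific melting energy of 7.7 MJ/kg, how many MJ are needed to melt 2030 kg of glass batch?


Total energy = mass * specific energy
  E = 2030 * 7.7 = 15631 MJ

15631 MJ


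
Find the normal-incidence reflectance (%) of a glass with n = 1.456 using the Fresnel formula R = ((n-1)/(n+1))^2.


Fresnel reflectance at normal incidence:
  R = ((n - 1)/(n + 1))^2
  (n - 1)/(n + 1) = (1.456 - 1)/(1.456 + 1) = 0.185668
  R = 0.185668^2 = 0.0344726
  R(%) = 0.0344726 * 100 = 3.447%

3.447%


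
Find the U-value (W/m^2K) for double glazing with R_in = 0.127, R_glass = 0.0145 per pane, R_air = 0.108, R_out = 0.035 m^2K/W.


Total thermal resistance (series):
  R_total = R_in + R_glass + R_air + R_glass + R_out
  R_total = 0.127 + 0.0145 + 0.108 + 0.0145 + 0.035 = 0.299 m^2K/W
U-value = 1 / R_total = 1 / 0.299 = 3.344 W/m^2K

3.344 W/m^2K


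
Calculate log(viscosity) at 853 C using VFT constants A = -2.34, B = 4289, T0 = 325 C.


VFT equation: log(eta) = A + B / (T - T0)
  T - T0 = 853 - 325 = 528
  B / (T - T0) = 4289 / 528 = 8.123
  log(eta) = -2.34 + 8.123 = 5.783

5.783


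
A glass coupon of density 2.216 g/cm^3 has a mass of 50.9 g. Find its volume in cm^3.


Rearrange rho = m / V:
  V = m / rho
  V = 50.9 / 2.216 = 22.969 cm^3

22.969 cm^3


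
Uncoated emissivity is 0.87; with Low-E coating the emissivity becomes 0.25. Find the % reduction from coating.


Percentage reduction = (1 - coated/uncoated) * 100
  Ratio = 0.25 / 0.87 = 0.2874
  Reduction = (1 - 0.2874) * 100 = 71.3%

71.3%


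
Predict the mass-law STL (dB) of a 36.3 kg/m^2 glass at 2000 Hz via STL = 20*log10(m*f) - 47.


Mass law: STL = 20 * log10(m * f) - 47
  m * f = 36.3 * 2000 = 72600
  log10(72600) = 4.86094
  STL = 20 * 4.86094 - 47 = 97.2188 - 47 = 50.2 dB

50.2 dB


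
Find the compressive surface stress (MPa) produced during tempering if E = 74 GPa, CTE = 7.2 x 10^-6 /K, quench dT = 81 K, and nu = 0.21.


Tempering stress: sigma = E * alpha * dT / (1 - nu)
  E (MPa) = 74 * 1000 = 74000
  Numerator = 74000 * (7.2 x 10^-6) * 81 = 43.1568
  Denominator = 1 - 0.21 = 0.79
  sigma = 43.1568 / 0.79 = 54.6 MPa

54.6 MPa


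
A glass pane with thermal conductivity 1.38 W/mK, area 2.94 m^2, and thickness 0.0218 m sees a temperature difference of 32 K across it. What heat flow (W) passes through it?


Fourier's law: Q = k * A * dT / t
  Q = 1.38 * 2.94 * 32 / 0.0218
  Q = 129.8304 / 0.0218 = 5955.5 W

5955.5 W


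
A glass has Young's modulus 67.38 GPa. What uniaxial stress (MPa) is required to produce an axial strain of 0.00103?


Rearrange E = sigma / epsilon:
  sigma = E * epsilon
  E (MPa) = 67.38 * 1000 = 67380
  sigma = 67380 * 0.00103 = 69.4 MPa

69.4 MPa


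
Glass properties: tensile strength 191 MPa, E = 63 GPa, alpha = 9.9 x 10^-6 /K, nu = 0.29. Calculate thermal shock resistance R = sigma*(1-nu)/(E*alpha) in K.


Thermal shock resistance: R = sigma * (1 - nu) / (E * alpha)
  Numerator = 191 * (1 - 0.29) = 135.61
  Denominator = 63 * 1000 * (9.9 x 10^-6) = 0.6237
  R = 135.61 / 0.6237 = 217.4 K

217.4 K


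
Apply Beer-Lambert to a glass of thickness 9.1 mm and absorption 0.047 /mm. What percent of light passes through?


Beer-Lambert law: T = exp(-alpha * thickness)
  exponent = -0.047 * 9.1 = -0.4277
  T = exp(-0.4277) = 0.652
  Percentage = 0.652 * 100 = 65.2%

65.2%


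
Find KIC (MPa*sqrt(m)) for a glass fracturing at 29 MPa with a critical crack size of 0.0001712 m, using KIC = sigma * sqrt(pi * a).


Fracture toughness: KIC = sigma * sqrt(pi * a)
  pi * a = pi * 0.0001712 = 0.000537841
  sqrt(pi * a) = 0.023191
  KIC = 29 * 0.023191 = 0.673 MPa*sqrt(m)

0.673 MPa*sqrt(m)


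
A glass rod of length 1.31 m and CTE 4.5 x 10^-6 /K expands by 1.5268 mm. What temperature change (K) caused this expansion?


Rearrange dL = alpha * L0 * dT for dT:
  dT = dL / (alpha * L0)
  dL (m) = 1.5268 / 1000 = 0.0015268
  dT = 0.0015268 / ((4.5 x 10^-6) * 1.31) = 259.0 K

259.0 K


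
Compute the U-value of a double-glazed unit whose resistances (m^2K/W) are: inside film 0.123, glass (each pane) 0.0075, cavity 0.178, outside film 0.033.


Total thermal resistance (series):
  R_total = R_in + R_glass + R_air + R_glass + R_out
  R_total = 0.123 + 0.0075 + 0.178 + 0.0075 + 0.033 = 0.349 m^2K/W
U-value = 1 / R_total = 1 / 0.349 = 2.865 W/m^2K

2.865 W/m^2K


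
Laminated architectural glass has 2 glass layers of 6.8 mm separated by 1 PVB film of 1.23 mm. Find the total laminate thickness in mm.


Total thickness = glass contribution + PVB contribution
  Glass: 2 * 6.8 = 13.6 mm
  PVB: 1 * 1.23 = 1.23 mm
  Total = 13.6 + 1.23 = 14.83 mm

14.83 mm


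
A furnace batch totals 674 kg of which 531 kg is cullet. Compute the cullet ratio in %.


Cullet ratio = (cullet mass / total batch mass) * 100
  Ratio = 531 / 674 * 100 = 78.78%

78.78%


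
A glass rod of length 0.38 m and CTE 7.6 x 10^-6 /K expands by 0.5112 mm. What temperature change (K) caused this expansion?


Rearrange dL = alpha * L0 * dT for dT:
  dT = dL / (alpha * L0)
  dL (m) = 0.5112 / 1000 = 0.0005112
  dT = 0.0005112 / ((7.6 x 10^-6) * 0.38) = 177.0 K

177.0 K


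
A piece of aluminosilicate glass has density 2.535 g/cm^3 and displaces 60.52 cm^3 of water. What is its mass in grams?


Rearrange rho = m / V:
  m = rho * V
  m = 2.535 * 60.52 = 153.418 g

153.418 g


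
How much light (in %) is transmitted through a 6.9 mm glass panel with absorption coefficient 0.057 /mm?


Beer-Lambert law: T = exp(-alpha * thickness)
  exponent = -0.057 * 6.9 = -0.3933
  T = exp(-0.3933) = 0.6748
  Percentage = 0.6748 * 100 = 67.48%

67.48%


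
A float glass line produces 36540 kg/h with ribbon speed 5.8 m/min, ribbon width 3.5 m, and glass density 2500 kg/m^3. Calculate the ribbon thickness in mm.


Ribbon cross-section from mass balance:
  Volume rate = throughput / density = 36540 / 2500 = 14.616 m^3/h
  thickness = volume rate / (speed * 60 * width), i.e.
  thickness = throughput / (60 * speed * width * density) * 1000
  thickness = 36540 / (60 * 5.8 * 3.5 * 2500) * 1000 = 12.0 mm

12.0 mm


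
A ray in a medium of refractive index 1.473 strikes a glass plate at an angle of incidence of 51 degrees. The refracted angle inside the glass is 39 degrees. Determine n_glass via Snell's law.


Apply Snell's law: n1 * sin(theta1) = n2 * sin(theta2)
  n2 = n1 * sin(theta1) / sin(theta2)
  sin(51) = 0.777146
  sin(39) = 0.62932
  n2 = 1.473 * 0.777146 / 0.62932 = 1.819

1.819


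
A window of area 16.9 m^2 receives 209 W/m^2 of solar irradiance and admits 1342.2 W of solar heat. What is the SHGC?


Rearrange Q = Area * SHGC * Irradiance:
  SHGC = Q / (Area * Irradiance)
  SHGC = 1342.2 / (16.9 * 209) = 0.38

0.38


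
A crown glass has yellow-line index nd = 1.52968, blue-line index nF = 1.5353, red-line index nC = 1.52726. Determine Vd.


Abbe number formula: Vd = (nd - 1) / (nF - nC)
  nd - 1 = 1.52968 - 1 = 0.52968
  nF - nC = 1.5353 - 1.52726 = 0.00804
  Vd = 0.52968 / 0.00804 = 65.88

65.88


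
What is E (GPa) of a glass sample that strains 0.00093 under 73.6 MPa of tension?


Young's modulus: E = stress / strain
  E = 73.6 MPa / 0.00093 = 79139.78 MPa
Convert to GPa: 79139.78 / 1000 = 79.14 GPa

79.14 GPa


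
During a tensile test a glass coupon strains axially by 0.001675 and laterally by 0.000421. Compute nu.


Poisson's ratio: nu = lateral strain / axial strain
  nu = 0.000421 / 0.001675 = 0.2513

0.2513


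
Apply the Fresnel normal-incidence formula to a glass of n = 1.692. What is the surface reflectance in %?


Fresnel reflectance at normal incidence:
  R = ((n - 1)/(n + 1))^2
  (n - 1)/(n + 1) = (1.692 - 1)/(1.692 + 1) = 0.257058
  R = 0.257058^2 = 0.0660788
  R(%) = 0.0660788 * 100 = 6.608%

6.608%


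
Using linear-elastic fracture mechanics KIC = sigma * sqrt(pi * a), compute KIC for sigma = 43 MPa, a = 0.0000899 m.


Fracture toughness: KIC = sigma * sqrt(pi * a)
  pi * a = pi * 0.0000899 = 0.000282429
  sqrt(pi * a) = 0.016806
  KIC = 43 * 0.016806 = 0.723 MPa*sqrt(m)

0.723 MPa*sqrt(m)


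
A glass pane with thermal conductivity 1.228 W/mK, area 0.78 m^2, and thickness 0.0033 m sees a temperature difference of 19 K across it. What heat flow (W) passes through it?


Fourier's law: Q = k * A * dT / t
  Q = 1.228 * 0.78 * 19 / 0.0033
  Q = 18.19896 / 0.0033 = 5514.8 W

5514.8 W


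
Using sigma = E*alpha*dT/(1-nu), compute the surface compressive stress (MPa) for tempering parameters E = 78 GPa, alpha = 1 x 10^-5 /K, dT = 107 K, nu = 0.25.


Tempering stress: sigma = E * alpha * dT / (1 - nu)
  E (MPa) = 78 * 1000 = 78000
  Numerator = 78000 * (1 x 10^-5) * 107 = 83.46
  Denominator = 1 - 0.25 = 0.75
  sigma = 83.46 / 0.75 = 111.3 MPa

111.3 MPa


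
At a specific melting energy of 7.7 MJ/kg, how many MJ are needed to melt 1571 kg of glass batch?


Total energy = mass * specific energy
  E = 1571 * 7.7 = 12096.7 MJ

12096.7 MJ


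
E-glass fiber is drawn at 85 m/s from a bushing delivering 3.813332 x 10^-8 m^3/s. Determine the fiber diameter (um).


Cross-sectional area from continuity:
  A = Q / v = 3.813332 x 10^-8 / 85 = 4.486273 x 10^-10 m^2
Diameter from circular cross-section:
  d = sqrt(4A / pi) * 10^6 (m -> um)
  d = sqrt(4 * 4.486273 x 10^-10 / pi) * 10^6 = 23.9 um

23.9 um


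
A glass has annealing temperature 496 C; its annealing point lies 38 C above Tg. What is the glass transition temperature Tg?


Rearrange T_anneal = Tg + offset for Tg:
  Tg = T_anneal - offset = 496 - 38 = 458 C

458 C


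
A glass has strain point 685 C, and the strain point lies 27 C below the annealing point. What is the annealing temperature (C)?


T_anneal = T_strain + gap:
  T_anneal = 685 + 27 = 712 C

712 C


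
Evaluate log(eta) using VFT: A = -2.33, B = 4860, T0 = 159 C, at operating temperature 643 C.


VFT equation: log(eta) = A + B / (T - T0)
  T - T0 = 643 - 159 = 484
  B / (T - T0) = 4860 / 484 = 10.041
  log(eta) = -2.33 + 10.041 = 7.711

7.711


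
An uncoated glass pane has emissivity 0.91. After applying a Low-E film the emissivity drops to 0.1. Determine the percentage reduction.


Percentage reduction = (1 - coated/uncoated) * 100
  Ratio = 0.1 / 0.91 = 0.1099
  Reduction = (1 - 0.1099) * 100 = 89.0%

89.0%


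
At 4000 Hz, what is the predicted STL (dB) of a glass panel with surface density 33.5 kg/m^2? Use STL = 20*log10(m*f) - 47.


Mass law: STL = 20 * log10(m * f) - 47
  m * f = 33.5 * 4000 = 134000
  log10(134000) = 5.1271
  STL = 20 * 5.1271 - 47 = 102.542 - 47 = 55.5 dB

55.5 dB


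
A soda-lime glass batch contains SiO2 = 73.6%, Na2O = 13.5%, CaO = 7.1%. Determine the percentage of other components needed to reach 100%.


Sum the three major oxides:
  SiO2 + Na2O + CaO = 73.6 + 13.5 + 7.1 = 94.2%
Subtract from 100%:
  Others = 100 - 94.2 = 5.8%

5.8%


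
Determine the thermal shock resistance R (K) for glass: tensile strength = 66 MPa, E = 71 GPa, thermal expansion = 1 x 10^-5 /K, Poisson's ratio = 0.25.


Thermal shock resistance: R = sigma * (1 - nu) / (E * alpha)
  Numerator = 66 * (1 - 0.25) = 49.5
  Denominator = 71 * 1000 * (1 x 10^-5) = 0.71
  R = 49.5 / 0.71 = 69.7 K

69.7 K


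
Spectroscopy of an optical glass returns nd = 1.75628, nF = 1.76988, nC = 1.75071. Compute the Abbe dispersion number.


Abbe number formula: Vd = (nd - 1) / (nF - nC)
  nd - 1 = 1.75628 - 1 = 0.75628
  nF - nC = 1.76988 - 1.75071 = 0.01917
  Vd = 0.75628 / 0.01917 = 39.45

39.45


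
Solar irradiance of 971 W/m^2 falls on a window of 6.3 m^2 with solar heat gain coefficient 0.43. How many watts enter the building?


Solar heat gain: Q = Area * SHGC * Irradiance
  Q = 6.3 * 0.43 * 971 = 2630.4 W

2630.4 W


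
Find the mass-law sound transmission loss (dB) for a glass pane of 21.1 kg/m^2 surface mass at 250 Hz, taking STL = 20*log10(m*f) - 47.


Mass law: STL = 20 * log10(m * f) - 47
  m * f = 21.1 * 250 = 5275
  log10(5275) = 3.72222
  STL = 20 * 3.72222 - 47 = 74.4444 - 47 = 27.4 dB

27.4 dB


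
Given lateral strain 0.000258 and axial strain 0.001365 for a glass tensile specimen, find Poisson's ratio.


Poisson's ratio: nu = lateral strain / axial strain
  nu = 0.000258 / 0.001365 = 0.189

0.189


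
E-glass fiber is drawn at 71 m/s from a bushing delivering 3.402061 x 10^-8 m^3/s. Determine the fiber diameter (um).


Cross-sectional area from continuity:
  A = Q / v = 3.402061 x 10^-8 / 71 = 4.791635 x 10^-10 m^2
Diameter from circular cross-section:
  d = sqrt(4A / pi) * 10^6 (m -> um)
  d = sqrt(4 * 4.791635 x 10^-10 / pi) * 10^6 = 24.7 um

24.7 um


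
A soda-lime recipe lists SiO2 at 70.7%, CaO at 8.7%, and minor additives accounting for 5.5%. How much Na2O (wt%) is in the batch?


Pieces sum to 100%:
  Na2O = 100 - (SiO2 + CaO + others)
  Na2O = 100 - (70.7 + 8.7 + 5.5) = 15.1%

15.1%


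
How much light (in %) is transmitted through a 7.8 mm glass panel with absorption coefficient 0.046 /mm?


Beer-Lambert law: T = exp(-alpha * thickness)
  exponent = -0.046 * 7.8 = -0.3588
  T = exp(-0.3588) = 0.6985
  Percentage = 0.6985 * 100 = 69.85%

69.85%


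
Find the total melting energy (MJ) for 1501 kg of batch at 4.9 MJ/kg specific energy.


Total energy = mass * specific energy
  E = 1501 * 4.9 = 7354.9 MJ

7354.9 MJ


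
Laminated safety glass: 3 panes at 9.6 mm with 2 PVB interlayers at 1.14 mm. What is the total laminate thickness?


Total thickness = glass contribution + PVB contribution
  Glass: 3 * 9.6 = 28.8 mm
  PVB: 2 * 1.14 = 2.28 mm
  Total = 28.8 + 2.28 = 31.08 mm

31.08 mm


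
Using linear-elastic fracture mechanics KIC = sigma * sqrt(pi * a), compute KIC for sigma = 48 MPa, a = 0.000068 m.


Fracture toughness: KIC = sigma * sqrt(pi * a)
  pi * a = pi * 0.000068 = 0.000213628
  sqrt(pi * a) = 0.014616
  KIC = 48 * 0.014616 = 0.702 MPa*sqrt(m)

0.702 MPa*sqrt(m)


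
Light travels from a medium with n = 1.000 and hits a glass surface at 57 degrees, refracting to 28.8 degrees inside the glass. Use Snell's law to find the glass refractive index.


Apply Snell's law: n1 * sin(theta1) = n2 * sin(theta2)
  n2 = n1 * sin(theta1) / sin(theta2)
  sin(57) = 0.838671
  sin(28.8) = 0.481754
  n2 = 1.000 * 0.838671 / 0.481754 = 1.7409

1.7409


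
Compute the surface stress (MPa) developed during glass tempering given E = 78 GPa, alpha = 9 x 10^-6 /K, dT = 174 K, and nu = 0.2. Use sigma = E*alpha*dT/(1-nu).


Tempering stress: sigma = E * alpha * dT / (1 - nu)
  E (MPa) = 78 * 1000 = 78000
  Numerator = 78000 * (9 x 10^-6) * 174 = 122.148
  Denominator = 1 - 0.2 = 0.8
  sigma = 122.148 / 0.8 = 152.7 MPa

152.7 MPa


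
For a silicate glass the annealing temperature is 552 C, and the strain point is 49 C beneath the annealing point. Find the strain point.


Strain point = annealing point - difference:
  T_strain = 552 - 49 = 503 C

503 C


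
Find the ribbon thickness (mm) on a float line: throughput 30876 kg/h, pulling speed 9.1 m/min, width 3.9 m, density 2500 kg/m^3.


Ribbon cross-section from mass balance:
  Volume rate = throughput / density = 30876 / 2500 = 12.3504 m^3/h
  thickness = volume rate / (speed * 60 * width), i.e.
  thickness = throughput / (60 * speed * width * density) * 1000
  thickness = 30876 / (60 * 9.1 * 3.9 * 2500) * 1000 = 5.8 mm

5.8 mm


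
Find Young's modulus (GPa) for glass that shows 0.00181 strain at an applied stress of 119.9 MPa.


Young's modulus: E = stress / strain
  E = 119.9 MPa / 0.00181 = 66243.09 MPa
Convert to GPa: 66243.09 / 1000 = 66.24 GPa

66.24 GPa


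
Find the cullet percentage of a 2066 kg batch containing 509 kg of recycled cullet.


Cullet ratio = (cullet mass / total batch mass) * 100
  Ratio = 509 / 2066 * 100 = 24.64%

24.64%


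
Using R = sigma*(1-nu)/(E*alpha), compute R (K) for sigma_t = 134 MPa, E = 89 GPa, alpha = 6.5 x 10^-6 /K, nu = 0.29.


Thermal shock resistance: R = sigma * (1 - nu) / (E * alpha)
  Numerator = 134 * (1 - 0.29) = 95.14
  Denominator = 89 * 1000 * (6.5 x 10^-6) = 0.5785
  R = 95.14 / 0.5785 = 164.5 K

164.5 K


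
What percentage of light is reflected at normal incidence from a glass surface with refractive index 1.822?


Fresnel reflectance at normal incidence:
  R = ((n - 1)/(n + 1))^2
  (n - 1)/(n + 1) = (1.822 - 1)/(1.822 + 1) = 0.291283
  R = 0.291283^2 = 0.0848458
  R(%) = 0.0848458 * 100 = 8.485%

8.485%


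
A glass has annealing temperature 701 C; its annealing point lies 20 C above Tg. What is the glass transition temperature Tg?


Rearrange T_anneal = Tg + offset for Tg:
  Tg = T_anneal - offset = 701 - 20 = 681 C

681 C


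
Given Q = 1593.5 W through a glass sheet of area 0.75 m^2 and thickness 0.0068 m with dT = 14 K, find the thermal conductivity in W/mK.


Fourier's law rearranged: k = Q * t / (A * dT)
  Numerator = 1593.5 * 0.0068 = 10.8358
  Denominator = 0.75 * 14 = 10.5
  k = 10.8358 / 10.5 = 1.032 W/mK

1.032 W/mK


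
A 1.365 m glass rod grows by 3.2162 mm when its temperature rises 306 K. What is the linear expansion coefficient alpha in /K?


Rearrange dL = alpha * L0 * dT for alpha:
  alpha = dL / (L0 * dT)
  alpha = (3.2162 / 1000) / (1.365 * 306) = 0.0000077 /K = 7.7 x 10^-6 /K

7.7 x 10^-6 /K


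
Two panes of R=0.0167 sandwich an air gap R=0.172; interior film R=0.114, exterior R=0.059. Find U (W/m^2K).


Total thermal resistance (series):
  R_total = R_in + R_glass + R_air + R_glass + R_out
  R_total = 0.114 + 0.0167 + 0.172 + 0.0167 + 0.059 = 0.3784 m^2K/W
U-value = 1 / R_total = 1 / 0.3784 = 2.643 W/m^2K

2.643 W/m^2K


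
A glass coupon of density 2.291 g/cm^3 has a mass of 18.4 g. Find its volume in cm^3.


Rearrange rho = m / V:
  V = m / rho
  V = 18.4 / 2.291 = 8.031 cm^3

8.031 cm^3


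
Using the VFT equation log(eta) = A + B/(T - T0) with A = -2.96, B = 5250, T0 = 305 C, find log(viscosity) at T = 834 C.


VFT equation: log(eta) = A + B / (T - T0)
  T - T0 = 834 - 305 = 529
  B / (T - T0) = 5250 / 529 = 9.924
  log(eta) = -2.96 + 9.924 = 6.964

6.964


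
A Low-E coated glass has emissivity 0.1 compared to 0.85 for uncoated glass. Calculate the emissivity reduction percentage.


Percentage reduction = (1 - coated/uncoated) * 100
  Ratio = 0.1 / 0.85 = 0.1176
  Reduction = (1 - 0.1176) * 100 = 88.2%

88.2%


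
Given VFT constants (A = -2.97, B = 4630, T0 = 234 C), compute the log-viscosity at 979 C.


VFT equation: log(eta) = A + B / (T - T0)
  T - T0 = 979 - 234 = 745
  B / (T - T0) = 4630 / 745 = 6.215
  log(eta) = -2.97 + 6.215 = 3.245

3.245


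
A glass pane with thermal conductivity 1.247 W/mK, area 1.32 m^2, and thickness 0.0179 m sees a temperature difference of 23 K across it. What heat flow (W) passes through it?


Fourier's law: Q = k * A * dT / t
  Q = 1.247 * 1.32 * 23 / 0.0179
  Q = 37.85892 / 0.0179 = 2115 W

2115 W


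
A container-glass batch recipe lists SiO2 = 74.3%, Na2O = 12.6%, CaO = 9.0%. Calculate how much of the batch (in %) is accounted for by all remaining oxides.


Sum the three major oxides:
  SiO2 + Na2O + CaO = 74.3 + 12.6 + 9.0 = 95.9%
Subtract from 100%:
  Others = 100 - 95.9 = 4.1%

4.1%


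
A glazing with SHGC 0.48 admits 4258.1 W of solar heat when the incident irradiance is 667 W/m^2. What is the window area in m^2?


Rearrange Q = Area * SHGC * Irradiance:
  Area = Q / (SHGC * Irradiance)
  Area = 4258.1 / (0.48 * 667) = 13.3 m^2

13.3 m^2


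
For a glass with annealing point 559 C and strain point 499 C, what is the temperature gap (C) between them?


Gap = T_anneal - T_strain:
  gap = 559 - 499 = 60 C

60 C


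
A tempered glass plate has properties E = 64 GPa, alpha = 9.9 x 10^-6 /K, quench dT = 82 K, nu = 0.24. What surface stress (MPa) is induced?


Tempering stress: sigma = E * alpha * dT / (1 - nu)
  E (MPa) = 64 * 1000 = 64000
  Numerator = 64000 * (9.9 x 10^-6) * 82 = 51.9552
  Denominator = 1 - 0.24 = 0.76
  sigma = 51.9552 / 0.76 = 68.4 MPa

68.4 MPa


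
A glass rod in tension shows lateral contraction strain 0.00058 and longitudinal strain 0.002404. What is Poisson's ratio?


Poisson's ratio: nu = lateral strain / axial strain
  nu = 0.00058 / 0.002404 = 0.2413

0.2413


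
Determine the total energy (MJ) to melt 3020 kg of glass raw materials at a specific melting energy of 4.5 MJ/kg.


Total energy = mass * specific energy
  E = 3020 * 4.5 = 13590 MJ

13590 MJ


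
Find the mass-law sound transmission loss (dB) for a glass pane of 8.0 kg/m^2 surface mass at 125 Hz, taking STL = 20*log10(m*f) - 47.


Mass law: STL = 20 * log10(m * f) - 47
  m * f = 8.0 * 125 = 1000
  log10(1000) = 3.0
  STL = 20 * 3.0 - 47 = 60.0 - 47 = 13.0 dB

13.0 dB


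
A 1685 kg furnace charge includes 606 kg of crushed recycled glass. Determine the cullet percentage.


Cullet ratio = (cullet mass / total batch mass) * 100
  Ratio = 606 / 1685 * 100 = 35.96%

35.96%


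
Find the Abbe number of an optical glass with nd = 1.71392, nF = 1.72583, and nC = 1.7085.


Abbe number formula: Vd = (nd - 1) / (nF - nC)
  nd - 1 = 1.71392 - 1 = 0.71392
  nF - nC = 1.72583 - 1.7085 = 0.01733
  Vd = 0.71392 / 0.01733 = 41.2

41.2


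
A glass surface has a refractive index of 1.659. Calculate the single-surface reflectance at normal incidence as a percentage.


Fresnel reflectance at normal incidence:
  R = ((n - 1)/(n + 1))^2
  (n - 1)/(n + 1) = (1.659 - 1)/(1.659 + 1) = 0.247838
  R = 0.247838^2 = 0.0614237
  R(%) = 0.0614237 * 100 = 6.142%

6.142%


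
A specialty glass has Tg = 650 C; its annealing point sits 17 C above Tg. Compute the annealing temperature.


The annealing temperature is Tg plus the offset:
  T_anneal = 650 + 17 = 667 C

667 C


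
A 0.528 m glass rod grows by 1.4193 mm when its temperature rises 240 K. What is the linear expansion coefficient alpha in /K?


Rearrange dL = alpha * L0 * dT for alpha:
  alpha = dL / (L0 * dT)
  alpha = (1.4193 / 1000) / (0.528 * 240) = 0.0000112 /K = 1.12 x 10^-5 /K

1.12 x 10^-5 /K


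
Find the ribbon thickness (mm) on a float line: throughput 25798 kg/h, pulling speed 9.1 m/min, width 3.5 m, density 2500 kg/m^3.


Ribbon cross-section from mass balance:
  Volume rate = throughput / density = 25798 / 2500 = 10.3192 m^3/h
  thickness = volume rate / (speed * 60 * width), i.e.
  thickness = throughput / (60 * speed * width * density) * 1000
  thickness = 25798 / (60 * 9.1 * 3.5 * 2500) * 1000 = 5.4 mm

5.4 mm


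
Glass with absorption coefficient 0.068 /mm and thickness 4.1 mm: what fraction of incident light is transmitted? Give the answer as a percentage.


Beer-Lambert law: T = exp(-alpha * thickness)
  exponent = -0.068 * 4.1 = -0.2788
  T = exp(-0.2788) = 0.7567
  Percentage = 0.7567 * 100 = 75.67%

75.67%


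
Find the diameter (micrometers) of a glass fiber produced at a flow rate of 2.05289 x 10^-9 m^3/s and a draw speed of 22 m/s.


Cross-sectional area from continuity:
  A = Q / v = 2.05289 x 10^-9 / 22 = 9.331318 x 10^-11 m^2
Diameter from circular cross-section:
  d = sqrt(4A / pi) * 10^6 (m -> um)
  d = sqrt(4 * 9.331318 x 10^-11 / pi) * 10^6 = 10.9 um

10.9 um


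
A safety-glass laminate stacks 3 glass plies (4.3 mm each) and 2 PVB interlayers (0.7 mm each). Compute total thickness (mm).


Total thickness = glass contribution + PVB contribution
  Glass: 3 * 4.3 = 12.9 mm
  PVB: 2 * 0.7 = 1.4 mm
  Total = 12.9 + 1.4 = 14.3 mm

14.3 mm


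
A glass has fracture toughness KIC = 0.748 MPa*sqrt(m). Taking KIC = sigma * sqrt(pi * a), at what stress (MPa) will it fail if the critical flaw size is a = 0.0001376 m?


Rearrange KIC = sigma * sqrt(pi * a):
  sigma = KIC / sqrt(pi * a)
  sqrt(pi * 0.0001376) = 0.020791
  sigma = 0.748 / 0.020791 = 35.98 MPa

35.98 MPa


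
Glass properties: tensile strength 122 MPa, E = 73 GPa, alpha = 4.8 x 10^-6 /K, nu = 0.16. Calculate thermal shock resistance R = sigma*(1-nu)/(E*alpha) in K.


Thermal shock resistance: R = sigma * (1 - nu) / (E * alpha)
  Numerator = 122 * (1 - 0.16) = 102.48
  Denominator = 73 * 1000 * (4.8 x 10^-6) = 0.3504
  R = 102.48 / 0.3504 = 292.5 K

292.5 K


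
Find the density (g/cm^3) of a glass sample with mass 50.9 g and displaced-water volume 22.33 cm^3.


Use the definition of density:
  rho = mass / volume
  rho = 50.9 / 22.33 = 2.279 g/cm^3

2.279 g/cm^3


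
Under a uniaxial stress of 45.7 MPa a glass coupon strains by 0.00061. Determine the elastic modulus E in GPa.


Young's modulus: E = stress / strain
  E = 45.7 MPa / 0.00061 = 74918.03 MPa
Convert to GPa: 74918.03 / 1000 = 74.92 GPa

74.92 GPa


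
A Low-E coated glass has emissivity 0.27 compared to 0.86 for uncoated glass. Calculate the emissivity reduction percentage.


Percentage reduction = (1 - coated/uncoated) * 100
  Ratio = 0.27 / 0.86 = 0.314
  Reduction = (1 - 0.314) * 100 = 68.6%

68.6%


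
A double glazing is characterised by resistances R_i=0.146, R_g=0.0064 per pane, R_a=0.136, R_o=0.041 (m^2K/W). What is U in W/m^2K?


Total thermal resistance (series):
  R_total = R_in + R_glass + R_air + R_glass + R_out
  R_total = 0.146 + 0.0064 + 0.136 + 0.0064 + 0.041 = 0.3358 m^2K/W
U-value = 1 / R_total = 1 / 0.3358 = 2.978 W/m^2K

2.978 W/m^2K


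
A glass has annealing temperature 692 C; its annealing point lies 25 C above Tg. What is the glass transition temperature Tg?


Rearrange T_anneal = Tg + offset for Tg:
  Tg = T_anneal - offset = 692 - 25 = 667 C

667 C


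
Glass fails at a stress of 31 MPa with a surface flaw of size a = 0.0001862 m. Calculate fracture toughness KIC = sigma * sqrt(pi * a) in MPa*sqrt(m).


Fracture toughness: KIC = sigma * sqrt(pi * a)
  pi * a = pi * 0.0001862 = 0.000584965
  sqrt(pi * a) = 0.024186
  KIC = 31 * 0.024186 = 0.75 MPa*sqrt(m)

0.75 MPa*sqrt(m)


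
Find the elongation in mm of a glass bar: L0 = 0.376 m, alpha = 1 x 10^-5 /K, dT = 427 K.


Thermal expansion formula: dL = alpha * L0 * dT
  dL = (1 x 10^-5) * 0.376 * 427 = 0.00160552 m
Convert to mm: 0.00160552 * 1000 = 1.6055 mm

1.6055 mm


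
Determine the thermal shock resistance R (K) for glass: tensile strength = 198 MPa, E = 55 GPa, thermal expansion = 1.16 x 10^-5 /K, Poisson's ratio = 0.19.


Thermal shock resistance: R = sigma * (1 - nu) / (E * alpha)
  Numerator = 198 * (1 - 0.19) = 160.38
  Denominator = 55 * 1000 * (1.16 x 10^-5) = 0.638
  R = 160.38 / 0.638 = 251.4 K

251.4 K


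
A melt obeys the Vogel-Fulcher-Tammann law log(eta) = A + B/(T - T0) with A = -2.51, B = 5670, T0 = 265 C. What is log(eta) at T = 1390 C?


VFT equation: log(eta) = A + B / (T - T0)
  T - T0 = 1390 - 265 = 1125
  B / (T - T0) = 5670 / 1125 = 5.04
  log(eta) = -2.51 + 5.04 = 2.53

2.53


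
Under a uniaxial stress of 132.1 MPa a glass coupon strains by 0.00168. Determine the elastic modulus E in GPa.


Young's modulus: E = stress / strain
  E = 132.1 MPa / 0.00168 = 78630.95 MPa
Convert to GPa: 78630.95 / 1000 = 78.63 GPa

78.63 GPa


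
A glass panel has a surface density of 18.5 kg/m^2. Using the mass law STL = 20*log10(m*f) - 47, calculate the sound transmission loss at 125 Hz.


Mass law: STL = 20 * log10(m * f) - 47
  m * f = 18.5 * 125 = 2312.5
  log10(2312.5) = 3.36408
  STL = 20 * 3.36408 - 47 = 67.2816 - 47 = 20.3 dB

20.3 dB


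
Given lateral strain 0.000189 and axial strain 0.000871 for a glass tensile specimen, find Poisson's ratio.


Poisson's ratio: nu = lateral strain / axial strain
  nu = 0.000189 / 0.000871 = 0.217

0.217


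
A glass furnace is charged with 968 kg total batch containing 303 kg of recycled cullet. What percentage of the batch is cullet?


Cullet ratio = (cullet mass / total batch mass) * 100
  Ratio = 303 / 968 * 100 = 31.3%

31.3%


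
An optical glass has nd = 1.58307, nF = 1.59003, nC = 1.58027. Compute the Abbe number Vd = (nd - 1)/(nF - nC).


Abbe number formula: Vd = (nd - 1) / (nF - nC)
  nd - 1 = 1.58307 - 1 = 0.58307
  nF - nC = 1.59003 - 1.58027 = 0.00976
  Vd = 0.58307 / 0.00976 = 59.74

59.74


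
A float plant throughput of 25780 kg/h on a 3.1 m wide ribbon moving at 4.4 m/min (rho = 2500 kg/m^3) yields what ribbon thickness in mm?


Ribbon cross-section from mass balance:
  Volume rate = throughput / density = 25780 / 2500 = 10.312 m^3/h
  thickness = volume rate / (speed * 60 * width), i.e.
  thickness = throughput / (60 * speed * width * density) * 1000
  thickness = 25780 / (60 * 4.4 * 3.1 * 2500) * 1000 = 12.6 mm

12.6 mm


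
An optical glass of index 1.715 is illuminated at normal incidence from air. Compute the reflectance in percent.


Fresnel reflectance at normal incidence:
  R = ((n - 1)/(n + 1))^2
  (n - 1)/(n + 1) = (1.715 - 1)/(1.715 + 1) = 0.263352
  R = 0.263352^2 = 0.0693543
  R(%) = 0.0693543 * 100 = 6.935%

6.935%


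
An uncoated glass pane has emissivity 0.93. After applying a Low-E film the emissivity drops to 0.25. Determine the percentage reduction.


Percentage reduction = (1 - coated/uncoated) * 100
  Ratio = 0.25 / 0.93 = 0.2688
  Reduction = (1 - 0.2688) * 100 = 73.1%

73.1%


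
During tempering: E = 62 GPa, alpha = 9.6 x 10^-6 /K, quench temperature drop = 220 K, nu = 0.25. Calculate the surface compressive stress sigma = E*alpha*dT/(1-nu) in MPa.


Tempering stress: sigma = E * alpha * dT / (1 - nu)
  E (MPa) = 62 * 1000 = 62000
  Numerator = 62000 * (9.6 x 10^-6) * 220 = 130.944
  Denominator = 1 - 0.25 = 0.75
  sigma = 130.944 / 0.75 = 174.6 MPa

174.6 MPa


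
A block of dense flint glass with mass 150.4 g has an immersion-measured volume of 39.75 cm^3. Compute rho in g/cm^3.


Use the definition of density:
  rho = mass / volume
  rho = 150.4 / 39.75 = 3.784 g/cm^3

3.784 g/cm^3


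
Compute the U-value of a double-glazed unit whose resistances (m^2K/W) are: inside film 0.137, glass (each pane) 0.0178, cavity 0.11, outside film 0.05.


Total thermal resistance (series):
  R_total = R_in + R_glass + R_air + R_glass + R_out
  R_total = 0.137 + 0.0178 + 0.11 + 0.0178 + 0.05 = 0.3326 m^2K/W
U-value = 1 / R_total = 1 / 0.3326 = 3.007 W/m^2K

3.007 W/m^2K


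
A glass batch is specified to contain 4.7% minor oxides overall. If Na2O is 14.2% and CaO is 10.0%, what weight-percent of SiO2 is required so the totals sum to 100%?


Known pieces sum to 100%:
  SiO2 = 100 - (others + Na2O + CaO)
  SiO2 = 100 - (4.7 + 14.2 + 10.0) = 71.1%

71.1%


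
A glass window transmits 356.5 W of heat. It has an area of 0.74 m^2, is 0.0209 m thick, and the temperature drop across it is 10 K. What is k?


Fourier's law rearranged: k = Q * t / (A * dT)
  Numerator = 356.5 * 0.0209 = 7.45085
  Denominator = 0.74 * 10 = 7.4
  k = 7.45085 / 7.4 = 1.007 W/mK

1.007 W/mK


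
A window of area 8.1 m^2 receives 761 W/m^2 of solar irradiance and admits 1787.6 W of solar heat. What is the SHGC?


Rearrange Q = Area * SHGC * Irradiance:
  SHGC = Q / (Area * Irradiance)
  SHGC = 1787.6 / (8.1 * 761) = 0.29

0.29


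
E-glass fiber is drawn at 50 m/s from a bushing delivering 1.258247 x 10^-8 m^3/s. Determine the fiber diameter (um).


Cross-sectional area from continuity:
  A = Q / v = 1.258247 x 10^-8 / 50 = 2.516494 x 10^-10 m^2
Diameter from circular cross-section:
  d = sqrt(4A / pi) * 10^6 (m -> um)
  d = sqrt(4 * 2.516494 x 10^-10 / pi) * 10^6 = 17.9 um

17.9 um


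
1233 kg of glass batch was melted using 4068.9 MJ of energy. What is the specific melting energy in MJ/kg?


Rearrange E = m * s for s:
  s = E / m
  s = 4068.9 / 1233 = 3.3 MJ/kg

3.3 MJ/kg


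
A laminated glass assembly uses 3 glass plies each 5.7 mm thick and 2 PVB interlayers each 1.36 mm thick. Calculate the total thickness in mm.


Total thickness = glass contribution + PVB contribution
  Glass: 3 * 5.7 = 17.1 mm
  PVB: 2 * 1.36 = 2.72 mm
  Total = 17.1 + 2.72 = 19.82 mm

19.82 mm


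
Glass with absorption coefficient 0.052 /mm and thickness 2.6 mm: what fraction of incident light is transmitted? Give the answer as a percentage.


Beer-Lambert law: T = exp(-alpha * thickness)
  exponent = -0.052 * 2.6 = -0.1352
  T = exp(-0.1352) = 0.8735
  Percentage = 0.8735 * 100 = 87.35%

87.35%


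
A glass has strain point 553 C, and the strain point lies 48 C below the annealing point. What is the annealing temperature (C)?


T_anneal = T_strain + gap:
  T_anneal = 553 + 48 = 601 C

601 C


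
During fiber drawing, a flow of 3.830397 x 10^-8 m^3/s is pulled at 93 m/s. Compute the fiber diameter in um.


Cross-sectional area from continuity:
  A = Q / v = 3.830397 x 10^-8 / 93 = 4.118706 x 10^-10 m^2
Diameter from circular cross-section:
  d = sqrt(4A / pi) * 10^6 (m -> um)
  d = sqrt(4 * 4.118706 x 10^-10 / pi) * 10^6 = 22.9 um

22.9 um


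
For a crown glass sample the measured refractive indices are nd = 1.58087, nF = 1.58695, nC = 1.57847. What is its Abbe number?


Abbe number formula: Vd = (nd - 1) / (nF - nC)
  nd - 1 = 1.58087 - 1 = 0.58087
  nF - nC = 1.58695 - 1.57847 = 0.00848
  Vd = 0.58087 / 0.00848 = 68.5

68.5
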